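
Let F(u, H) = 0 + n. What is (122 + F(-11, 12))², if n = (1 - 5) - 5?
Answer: 12769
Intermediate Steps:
n = -9 (n = -4 - 5 = -9)
F(u, H) = -9 (F(u, H) = 0 - 9 = -9)
(122 + F(-11, 12))² = (122 - 9)² = 113² = 12769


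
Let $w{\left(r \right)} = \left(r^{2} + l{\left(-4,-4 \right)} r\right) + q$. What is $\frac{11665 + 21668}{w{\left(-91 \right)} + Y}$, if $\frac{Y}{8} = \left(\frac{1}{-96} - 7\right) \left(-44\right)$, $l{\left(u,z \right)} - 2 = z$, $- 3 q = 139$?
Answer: $\frac{99999}{32653} \approx 3.0625$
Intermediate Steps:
$q = - \frac{139}{3}$ ($q = \left(- \frac{1}{3}\right) 139 = - \frac{139}{3} \approx -46.333$)
$l{\left(u,z \right)} = 2 + z$
$w{\left(r \right)} = - \frac{139}{3} + r^{2} - 2 r$ ($w{\left(r \right)} = \left(r^{2} + \left(2 - 4\right) r\right) - \frac{139}{3} = \left(r^{2} - 2 r\right) - \frac{139}{3} = - \frac{139}{3} + r^{2} - 2 r$)
$Y = \frac{7403}{3}$ ($Y = 8 \left(\frac{1}{-96} - 7\right) \left(-44\right) = 8 \left(- \frac{1}{96} - 7\right) \left(-44\right) = 8 \left(\left(- \frac{673}{96}\right) \left(-44\right)\right) = 8 \cdot \frac{7403}{24} = \frac{7403}{3} \approx 2467.7$)
$\frac{11665 + 21668}{w{\left(-91 \right)} + Y} = \frac{11665 + 21668}{\left(- \frac{139}{3} + \left(-91\right)^{2} - -182\right) + \frac{7403}{3}} = \frac{33333}{\left(- \frac{139}{3} + 8281 + 182\right) + \frac{7403}{3}} = \frac{33333}{\frac{25250}{3} + \frac{7403}{3}} = \frac{33333}{\frac{32653}{3}} = 33333 \cdot \frac{3}{32653} = \frac{99999}{32653}$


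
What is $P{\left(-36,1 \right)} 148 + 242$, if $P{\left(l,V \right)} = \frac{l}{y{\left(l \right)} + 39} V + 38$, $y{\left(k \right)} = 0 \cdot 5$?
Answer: $\frac{74482}{13} \approx 5729.4$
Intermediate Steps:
$y{\left(k \right)} = 0$
$P{\left(l,V \right)} = 38 + \frac{V l}{39}$ ($P{\left(l,V \right)} = \frac{l}{0 + 39} V + 38 = \frac{l}{39} V + 38 = \frac{V l}{39} + 38 = 38 + \frac{V l}{39}$)
$P{\left(-36,1 \right)} 148 + 242 = \left(38 + \frac{1}{39} \cdot 1 \left(-36\right)\right) 148 + 242 = \left(38 - \frac{12}{13}\right) 148 + 242 = \frac{482}{13} \cdot 148 + 242 = \frac{71336}{13} + 242 = \frac{74482}{13}$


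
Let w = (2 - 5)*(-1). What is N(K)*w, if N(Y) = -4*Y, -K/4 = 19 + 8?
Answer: 1296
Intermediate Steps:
K = -108 (K = -4*(19 + 8) = -4*27 = -108)
w = 3 (w = -3*(-1) = 3)
N(K)*w = -4*(-108)*3 = 432*3 = 1296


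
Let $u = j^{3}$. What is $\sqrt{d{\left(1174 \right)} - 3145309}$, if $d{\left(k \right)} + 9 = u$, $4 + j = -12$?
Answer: $i \sqrt{3149414} \approx 1774.7 i$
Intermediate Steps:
$j = -16$ ($j = -4 - 12 = -16$)
$u = -4096$ ($u = \left(-16\right)^{3} = -4096$)
$d{\left(k \right)} = -4105$ ($d{\left(k \right)} = -9 - 4096 = -4105$)
$\sqrt{d{\left(1174 \right)} - 3145309} = \sqrt{-4105 - 3145309} = \sqrt{-3149414} = i \sqrt{3149414}$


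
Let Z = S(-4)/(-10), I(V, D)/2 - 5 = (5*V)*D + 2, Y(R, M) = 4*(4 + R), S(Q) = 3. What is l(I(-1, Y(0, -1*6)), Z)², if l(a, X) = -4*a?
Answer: 341056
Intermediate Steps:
Y(R, M) = 16 + 4*R
I(V, D) = 14 + 10*D*V (I(V, D) = 10 + 2*((5*V)*D + 2) = 10 + 2*(5*D*V + 2) = 10 + 2*(2 + 5*D*V) = 10 + (4 + 10*D*V) = 14 + 10*D*V)
Z = -3/10 (Z = 3/(-10) = 3*(-⅒) = -3/10 ≈ -0.30000)
l(I(-1, Y(0, -1*6)), Z)² = (-4*(14 + 10*(16 + 4*0)*(-1)))² = (-4*(14 + 10*(16 + 0)*(-1)))² = (-4*(14 + 10*16*(-1)))² = (-4*(14 - 160))² = (-4*(-146))² = 584² = 341056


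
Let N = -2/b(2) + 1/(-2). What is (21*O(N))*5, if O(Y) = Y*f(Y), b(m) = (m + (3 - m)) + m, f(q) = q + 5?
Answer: -7749/20 ≈ -387.45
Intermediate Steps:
f(q) = 5 + q
b(m) = 3 + m
N = -9/10 (N = -2/(3 + 2) + 1/(-2) = -2/5 + 1*(-½) = -2*⅕ - ½ = -⅖ - ½ = -9/10 ≈ -0.90000)
O(Y) = Y*(5 + Y)
(21*O(N))*5 = (21*(-9*(5 - 9/10)/10))*5 = (21*(-9/10*41/10))*5 = (21*(-369/100))*5 = -7749/100*5 = -7749/20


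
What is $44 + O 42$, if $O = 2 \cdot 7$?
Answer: $632$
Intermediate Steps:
$O = 14$
$44 + O 42 = 44 + 14 \cdot 42 = 44 + 588 = 632$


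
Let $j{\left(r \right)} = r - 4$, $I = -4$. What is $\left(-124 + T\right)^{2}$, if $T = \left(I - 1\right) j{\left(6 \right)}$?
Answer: $17956$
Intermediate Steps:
$j{\left(r \right)} = -4 + r$
$T = -10$ ($T = \left(-4 - 1\right) \left(-4 + 6\right) = \left(-5\right) 2 = -10$)
$\left(-124 + T\right)^{2} = \left(-124 - 10\right)^{2} = \left(-134\right)^{2} = 17956$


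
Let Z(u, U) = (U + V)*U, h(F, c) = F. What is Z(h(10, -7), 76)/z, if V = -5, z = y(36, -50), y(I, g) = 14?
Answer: 2698/7 ≈ 385.43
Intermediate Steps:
z = 14
Z(u, U) = U*(-5 + U) (Z(u, U) = (U - 5)*U = (-5 + U)*U = U*(-5 + U))
Z(h(10, -7), 76)/z = (76*(-5 + 76))/14 = (76*71)*(1/14) = 5396*(1/14) = 2698/7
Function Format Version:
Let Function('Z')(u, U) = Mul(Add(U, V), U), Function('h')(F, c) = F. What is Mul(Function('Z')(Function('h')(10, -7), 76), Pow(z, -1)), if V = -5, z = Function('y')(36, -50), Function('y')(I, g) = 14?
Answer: Rational(2698, 7) ≈ 385.43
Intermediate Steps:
z = 14
Function('Z')(u, U) = Mul(U, Add(-5, U)) (Function('Z')(u, U) = Mul(Add(U, -5), U) = Mul(Add(-5, U), U) = Mul(U, Add(-5, U)))
Mul(Function('Z')(Function('h')(10, -7), 76), Pow(z, -1)) = Mul(Mul(76, Add(-5, 76)), Pow(14, -1)) = Mul(Mul(76, 71), Rational(1, 14)) = Mul(5396, Rational(1, 14)) = Rational(2698, 7)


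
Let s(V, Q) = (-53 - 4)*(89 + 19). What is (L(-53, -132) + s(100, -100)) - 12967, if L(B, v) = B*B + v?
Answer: -16446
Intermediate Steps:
L(B, v) = v + B² (L(B, v) = B² + v = v + B²)
s(V, Q) = -6156 (s(V, Q) = -57*108 = -6156)
(L(-53, -132) + s(100, -100)) - 12967 = ((-132 + (-53)²) - 6156) - 12967 = ((-132 + 2809) - 6156) - 12967 = (2677 - 6156) - 12967 = -3479 - 12967 = -16446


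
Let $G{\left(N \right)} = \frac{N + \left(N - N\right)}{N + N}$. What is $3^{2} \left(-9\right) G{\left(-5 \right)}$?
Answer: $- \frac{81}{2} \approx -40.5$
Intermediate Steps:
$G{\left(N \right)} = \frac{1}{2}$ ($G{\left(N \right)} = \frac{N + 0}{2 N} = N \frac{1}{2 N} = \frac{1}{2}$)
$3^{2} \left(-9\right) G{\left(-5 \right)} = 3^{2} \left(-9\right) \frac{1}{2} = 9 \left(-9\right) \frac{1}{2} = \left(-81\right) \frac{1}{2} = - \frac{81}{2}$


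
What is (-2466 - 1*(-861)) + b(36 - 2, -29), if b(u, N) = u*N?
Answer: -2591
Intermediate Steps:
b(u, N) = N*u
(-2466 - 1*(-861)) + b(36 - 2, -29) = (-2466 - 1*(-861)) - 29*(36 - 2) = (-2466 + 861) - 29*34 = -1605 - 986 = -2591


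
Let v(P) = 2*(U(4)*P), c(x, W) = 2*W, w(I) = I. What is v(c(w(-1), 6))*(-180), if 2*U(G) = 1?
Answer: -2160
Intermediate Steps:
U(G) = 1/2 (U(G) = (1/2)*1 = 1/2)
v(P) = P (v(P) = 2*(P/2) = P)
v(c(w(-1), 6))*(-180) = (2*6)*(-180) = 12*(-180) = -2160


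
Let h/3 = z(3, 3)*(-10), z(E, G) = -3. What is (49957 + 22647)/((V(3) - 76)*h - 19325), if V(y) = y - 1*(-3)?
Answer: -72604/25625 ≈ -2.8333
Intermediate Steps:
V(y) = 3 + y (V(y) = y + 3 = 3 + y)
h = 90 (h = 3*(-3*(-10)) = 3*30 = 90)
(49957 + 22647)/((V(3) - 76)*h - 19325) = (49957 + 22647)/(((3 + 3) - 76)*90 - 19325) = 72604/((6 - 76)*90 - 19325) = 72604/(-70*90 - 19325) = 72604/(-6300 - 19325) = 72604/(-25625) = 72604*(-1/25625) = -72604/25625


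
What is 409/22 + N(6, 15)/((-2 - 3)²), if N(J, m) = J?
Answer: 10357/550 ≈ 18.831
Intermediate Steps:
409/22 + N(6, 15)/((-2 - 3)²) = 409/22 + 6/((-2 - 3)²) = 409*(1/22) + 6/((-5)²) = 409/22 + 6/25 = 10357/550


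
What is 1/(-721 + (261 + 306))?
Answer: -1/154 ≈ -0.0064935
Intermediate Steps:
1/(-721 + (261 + 306)) = 1/(-721 + 567) = 1/(-154) = -1/154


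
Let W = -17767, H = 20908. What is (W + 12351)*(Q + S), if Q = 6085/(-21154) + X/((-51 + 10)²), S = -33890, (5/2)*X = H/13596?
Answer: 55463247221109688172/302170029315 ≈ 1.8355e+8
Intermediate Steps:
X = 10454/16995 (X = 2*(20908/13596)/5 = 2*(20908*(1/13596))/5 = (⅖)*(5227/3399) = 10454/16995 ≈ 0.61512)
Q = -173618756659/604340058630 (Q = 6085/(-21154) + 10454/(16995*((-51 + 10)²)) = 6085*(-1/21154) + 10454/(16995*((-41)²)) = -6085/21154 + (10454/16995)/1681 = -6085/21154 + (10454/16995)*(1/1681) = -6085/21154 + 10454/28568595 = -173618756659/604340058630 ≈ -0.28729)
(W + 12351)*(Q + S) = (-17767 + 12351)*(-173618756659/604340058630 - 33890) = -5416*(-20481258205727359/604340058630) = 55463247221109688172/302170029315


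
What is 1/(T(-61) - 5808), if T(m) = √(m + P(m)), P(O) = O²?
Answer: -484/2810767 - √915/16864602 ≈ -0.00017399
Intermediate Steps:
T(m) = √(m + m²)
1/(T(-61) - 5808) = 1/(√(-61*(1 - 61)) - 5808) = 1/(√(-61*(-60)) - 5808) = 1/(√3660 - 5808) = 1/(2*√915 - 5808) = 1/(-5808 + 2*√915)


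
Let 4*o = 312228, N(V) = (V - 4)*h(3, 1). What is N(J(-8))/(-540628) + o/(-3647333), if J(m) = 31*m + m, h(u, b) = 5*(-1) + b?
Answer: -11498256529/492962586281 ≈ -0.023325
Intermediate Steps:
h(u, b) = -5 + b
J(m) = 32*m
N(V) = 16 - 4*V (N(V) = (V - 4)*(-5 + 1) = (-4 + V)*(-4) = 16 - 4*V)
o = 78057 (o = (¼)*312228 = 78057)
N(J(-8))/(-540628) + o/(-3647333) = (16 - 128*(-8))/(-540628) + 78057/(-3647333) = (16 - 4*(-256))*(-1/540628) + 78057*(-1/3647333) = (16 + 1024)*(-1/540628) - 78057/3647333 = 1040*(-1/540628) - 78057/3647333 = -260/135157 - 78057/3647333 = -11498256529/492962586281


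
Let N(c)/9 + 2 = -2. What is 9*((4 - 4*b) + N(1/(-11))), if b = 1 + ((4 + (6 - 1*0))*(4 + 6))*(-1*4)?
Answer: 14076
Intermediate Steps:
N(c) = -36 (N(c) = -18 + 9*(-2) = -18 - 18 = -36)
b = -399 (b = 1 + ((4 + (6 + 0))*10)*(-4) = 1 + ((4 + 6)*10)*(-4) = 1 + (10*10)*(-4) = 1 + 100*(-4) = 1 - 400 = -399)
9*((4 - 4*b) + N(1/(-11))) = 9*((4 - 4*(-399)) - 36) = 9*((4 + 1596) - 36) = 9*(1600 - 36) = 9*1564 = 14076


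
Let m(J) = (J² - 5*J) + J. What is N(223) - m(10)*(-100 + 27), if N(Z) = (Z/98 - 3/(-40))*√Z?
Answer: 4380 + 4607*√223/1960 ≈ 4415.1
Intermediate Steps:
m(J) = J² - 4*J
N(Z) = √Z*(3/40 + Z/98) (N(Z) = (Z*(1/98) - 3*(-1/40))*√Z = (Z/98 + 3/40)*√Z = (3/40 + Z/98)*√Z = √Z*(3/40 + Z/98))
N(223) - m(10)*(-100 + 27) = √223*(147 + 20*223)/1960 - 10*(-4 + 10)*(-100 + 27) = √223*(147 + 4460)/1960 - 10*6*(-73) = (1/1960)*√223*4607 - 60*(-73) = 4607*√223/1960 - 1*(-4380) = 4607*√223/1960 + 4380 = 4380 + 4607*√223/1960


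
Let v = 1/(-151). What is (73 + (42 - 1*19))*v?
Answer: -96/151 ≈ -0.63576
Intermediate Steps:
v = -1/151 ≈ -0.0066225
(73 + (42 - 1*19))*v = (73 + (42 - 1*19))*(-1/151) = (73 + (42 - 19))*(-1/151) = (73 + 23)*(-1/151) = 96*(-1/151) = -96/151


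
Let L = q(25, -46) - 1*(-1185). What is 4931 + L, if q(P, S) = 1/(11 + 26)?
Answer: 226293/37 ≈ 6116.0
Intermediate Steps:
q(P, S) = 1/37
L = 43846/37 (L = 1/37 - 1*(-1185) = 1/37 + 1185 = 43846/37 ≈ 1185.0)
4931 + L = 4931 + 43846/37 = 226293/37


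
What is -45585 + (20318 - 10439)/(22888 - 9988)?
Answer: -196012207/4300 ≈ -45584.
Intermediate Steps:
-45585 + (20318 - 10439)/(22888 - 9988) = -45585 + 9879/12900 = -45585 + 9879*(1/12900) = -45585 + 3293/4300 = -196012207/4300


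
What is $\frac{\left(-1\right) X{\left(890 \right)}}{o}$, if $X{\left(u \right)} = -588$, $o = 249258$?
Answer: $\frac{98}{41543} \approx 0.002359$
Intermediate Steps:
$\frac{\left(-1\right) X{\left(890 \right)}}{o} = \frac{\left(-1\right) \left(-588\right)}{249258} = 588 \cdot \frac{1}{249258} = \frac{98}{41543}$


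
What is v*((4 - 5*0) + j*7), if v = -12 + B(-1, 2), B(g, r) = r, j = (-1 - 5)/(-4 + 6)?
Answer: 170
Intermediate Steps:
j = -3 (j = -6/2 = -6*½ = -3)
v = -10 (v = -12 + 2 = -10)
v*((4 - 5*0) + j*7) = -10*((4 - 5*0) - 3*7) = -10*((4 + 0) - 21) = -10*(4 - 21) = -10*(-17) = 170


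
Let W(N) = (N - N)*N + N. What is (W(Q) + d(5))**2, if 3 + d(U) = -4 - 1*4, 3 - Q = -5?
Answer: 9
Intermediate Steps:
Q = 8 (Q = 3 - 1*(-5) = 3 + 5 = 8)
W(N) = N (W(N) = 0*N + N = 0 + N = N)
d(U) = -11 (d(U) = -3 + (-4 - 1*4) = -3 + (-4 - 4) = -3 - 8 = -11)
(W(Q) + d(5))**2 = (8 - 11)**2 = (-3)**2 = 9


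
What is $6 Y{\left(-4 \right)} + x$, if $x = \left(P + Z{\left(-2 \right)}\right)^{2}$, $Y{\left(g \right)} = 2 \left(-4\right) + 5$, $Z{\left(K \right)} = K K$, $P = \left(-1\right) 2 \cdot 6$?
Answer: $46$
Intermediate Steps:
$P = -12$ ($P = \left(-2\right) 6 = -12$)
$Z{\left(K \right)} = K^{2}$
$Y{\left(g \right)} = -3$ ($Y{\left(g \right)} = -8 + 5 = -3$)
$x = 64$ ($x = \left(-12 + \left(-2\right)^{2}\right)^{2} = \left(-12 + 4\right)^{2} = \left(-8\right)^{2} = 64$)
$6 Y{\left(-4 \right)} + x = 6 \left(-3\right) + 64 = -18 + 64 = 46$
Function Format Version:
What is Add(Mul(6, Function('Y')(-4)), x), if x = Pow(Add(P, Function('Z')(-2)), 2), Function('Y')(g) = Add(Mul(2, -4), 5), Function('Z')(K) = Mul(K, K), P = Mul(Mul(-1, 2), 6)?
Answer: 46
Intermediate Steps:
P = -12 (P = Mul(-2, 6) = -12)
Function('Z')(K) = Pow(K, 2)
Function('Y')(g) = -3 (Function('Y')(g) = Add(-8, 5) = -3)
x = 64 (x = Pow(Add(-12, Pow(-2, 2)), 2) = Pow(Add(-12, 4), 2) = Pow(-8, 2) = 64)
Add(Mul(6, Function('Y')(-4)), x) = Add(Mul(6, -3), 64) = Add(-18, 64) = 46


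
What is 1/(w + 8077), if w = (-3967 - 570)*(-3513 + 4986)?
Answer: -1/6674924 ≈ -1.4981e-7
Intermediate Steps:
w = -6683001 (w = -4537*1473 = -6683001)
1/(w + 8077) = 1/(-6683001 + 8077) = 1/(-6674924) = -1/6674924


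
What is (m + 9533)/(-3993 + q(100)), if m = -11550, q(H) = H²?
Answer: -2017/6007 ≈ -0.33577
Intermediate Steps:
(m + 9533)/(-3993 + q(100)) = (-11550 + 9533)/(-3993 + 100²) = -2017/(-3993 + 10000) = -2017/6007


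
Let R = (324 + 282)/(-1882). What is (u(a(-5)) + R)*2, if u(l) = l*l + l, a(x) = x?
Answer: 37034/941 ≈ 39.356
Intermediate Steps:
u(l) = l + l² (u(l) = l² + l = l + l²)
R = -303/941 (R = 606*(-1/1882) = -303/941 ≈ -0.32200)
(u(a(-5)) + R)*2 = (-5*(1 - 5) - 303/941)*2 = (-5*(-4) - 303/941)*2 = (20 - 303/941)*2 = (18517/941)*2 = 37034/941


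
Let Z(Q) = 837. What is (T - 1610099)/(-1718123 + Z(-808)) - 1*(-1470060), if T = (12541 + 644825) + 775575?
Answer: 1262256817159/858643 ≈ 1.4701e+6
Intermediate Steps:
T = 1432941 (T = 657366 + 775575 = 1432941)
(T - 1610099)/(-1718123 + Z(-808)) - 1*(-1470060) = (1432941 - 1610099)/(-1718123 + 837) - 1*(-1470060) = -177158/(-1717286) + 1470060 = -177158*(-1/1717286) + 1470060 = 88579/858643 + 1470060 = 1262256817159/858643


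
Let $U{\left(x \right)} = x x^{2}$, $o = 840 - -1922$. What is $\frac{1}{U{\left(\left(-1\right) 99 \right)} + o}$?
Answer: $- \frac{1}{967537} \approx -1.0336 \cdot 10^{-6}$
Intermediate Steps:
$o = 2762$ ($o = 840 + 1922 = 2762$)
$U{\left(x \right)} = x^{3}$
$\frac{1}{U{\left(\left(-1\right) 99 \right)} + o} = \frac{1}{\left(\left(-1\right) 99\right)^{3} + 2762} = \frac{1}{\left(-99\right)^{3} + 2762} = \frac{1}{-970299 + 2762} = \frac{1}{-967537} = - \frac{1}{967537}$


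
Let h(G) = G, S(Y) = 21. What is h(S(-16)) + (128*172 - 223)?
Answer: 21814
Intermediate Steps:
h(S(-16)) + (128*172 - 223) = 21 + (128*172 - 223) = 21 + (22016 - 223) = 21 + 21793 = 21814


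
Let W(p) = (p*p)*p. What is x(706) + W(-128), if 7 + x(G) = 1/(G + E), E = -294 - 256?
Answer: -327156803/156 ≈ -2.0972e+6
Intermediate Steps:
E = -550
x(G) = -7 + 1/(-550 + G) (x(G) = -7 + 1/(G - 550) = -7 + 1/(-550 + G))
W(p) = p**3 (W(p) = p**2*p = p**3)
x(706) + W(-128) = (3851 - 7*706)/(-550 + 706) + (-128)**3 = (3851 - 4942)/156 - 2097152 = (1/156)*(-1091) - 2097152 = -1091/156 - 2097152 = -327156803/156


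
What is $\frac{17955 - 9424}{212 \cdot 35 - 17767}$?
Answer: $- \frac{8531}{10347} \approx -0.82449$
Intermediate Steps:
$\frac{17955 - 9424}{212 \cdot 35 - 17767} = \frac{8531}{7420 - 17767} = \frac{8531}{-10347} = 8531 \left(- \frac{1}{10347}\right) = - \frac{8531}{10347}$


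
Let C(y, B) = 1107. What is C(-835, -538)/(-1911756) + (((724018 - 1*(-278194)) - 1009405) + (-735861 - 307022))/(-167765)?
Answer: 669101125867/106908581780 ≈ 6.2586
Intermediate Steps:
C(-835, -538)/(-1911756) + (((724018 - 1*(-278194)) - 1009405) + (-735861 - 307022))/(-167765) = 1107/(-1911756) + (((724018 - 1*(-278194)) - 1009405) + (-735861 - 307022))/(-167765) = 1107*(-1/1911756) + (((724018 + 278194) - 1009405) - 1042883)*(-1/167765) = -369/637252 + ((1002212 - 1009405) - 1042883)*(-1/167765) = -369/637252 + (-7193 - 1042883)*(-1/167765) = -369/637252 - 1050076*(-1/167765) = -369/637252 + 1050076/167765 = 669101125867/106908581780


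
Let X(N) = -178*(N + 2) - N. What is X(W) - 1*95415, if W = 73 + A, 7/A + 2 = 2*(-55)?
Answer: -1741229/16 ≈ -1.0883e+5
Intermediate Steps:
A = -1/16 (A = 7/(-2 + 2*(-55)) = 7/(-2 - 110) = 7/(-112) = 7*(-1/112) = -1/16 ≈ -0.062500)
W = 1167/16 (W = 73 - 1/16 = 1167/16 ≈ 72.938)
X(N) = -356 - 179*N (X(N) = -178*(2 + N) - N = (-356 - 178*N) - N = -356 - 179*N)
X(W) - 1*95415 = (-356 - 179*1167/16) - 1*95415 = (-356 - 208893/16) - 95415 = -214589/16 - 95415 = -1741229/16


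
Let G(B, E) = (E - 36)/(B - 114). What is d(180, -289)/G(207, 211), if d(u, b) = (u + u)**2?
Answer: 482112/7 ≈ 68873.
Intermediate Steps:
d(u, b) = 4*u**2 (d(u, b) = (2*u)**2 = 4*u**2)
G(B, E) = (-36 + E)/(-114 + B)
d(180, -289)/G(207, 211) = (4*180**2)/(((-36 + 211)/(-114 + 207))) = (4*32400)/((175/93)) = 129600/(((1/93)*175)) = 129600/(175/93) = 129600*(93/175) = 482112/7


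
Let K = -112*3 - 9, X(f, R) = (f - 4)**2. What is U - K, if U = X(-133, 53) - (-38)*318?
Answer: 31198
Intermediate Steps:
X(f, R) = (-4 + f)**2
K = -345 (K = -336 - 9 = -345)
U = 30853 (U = (-4 - 133)**2 - (-38)*318 = (-137)**2 - 1*(-12084) = 18769 + 12084 = 30853)
U - K = 30853 - 1*(-345) = 30853 + 345 = 31198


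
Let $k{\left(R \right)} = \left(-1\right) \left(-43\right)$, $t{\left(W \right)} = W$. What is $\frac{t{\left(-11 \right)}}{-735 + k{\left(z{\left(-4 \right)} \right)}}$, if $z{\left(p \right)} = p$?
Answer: $\frac{11}{692} \approx 0.015896$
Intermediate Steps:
$k{\left(R \right)} = 43$
$\frac{t{\left(-11 \right)}}{-735 + k{\left(z{\left(-4 \right)} \right)}} = - \frac{11}{-735 + 43} = - \frac{11}{-692} = \left(-11\right) \left(- \frac{1}{692}\right) = \frac{11}{692}$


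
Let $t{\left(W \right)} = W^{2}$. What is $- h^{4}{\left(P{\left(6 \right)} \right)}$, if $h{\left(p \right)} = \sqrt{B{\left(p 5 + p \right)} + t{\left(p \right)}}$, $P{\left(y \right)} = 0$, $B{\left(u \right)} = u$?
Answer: $0$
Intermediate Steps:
$h{\left(p \right)} = \sqrt{p^{2} + 6 p}$ ($h{\left(p \right)} = \sqrt{\left(p 5 + p\right) + p^{2}} = \sqrt{\left(5 p + p\right) + p^{2}} = \sqrt{6 p + p^{2}} = \sqrt{p^{2} + 6 p}$)
$- h^{4}{\left(P{\left(6 \right)} \right)} = - \left(\sqrt{0 \left(6 + 0\right)}\right)^{4} = - \left(\sqrt{0 \cdot 6}\right)^{4} = - \left(\sqrt{0}\right)^{4} = - 0^{4} = \left(-1\right) 0 = 0$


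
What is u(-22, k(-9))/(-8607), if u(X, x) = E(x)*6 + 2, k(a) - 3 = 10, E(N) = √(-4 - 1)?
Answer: -2/8607 - 2*I*√5/2869 ≈ -0.00023237 - 0.0015588*I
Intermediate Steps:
E(N) = I*√5 (E(N) = √(-5) = I*√5)
k(a) = 13 (k(a) = 3 + 10 = 13)
u(X, x) = 2 + 6*I*√5 (u(X, x) = (I*√5)*6 + 2 = 6*I*√5 + 2 = 2 + 6*I*√5)
u(-22, k(-9))/(-8607) = (2 + 6*I*√5)/(-8607) = (2 + 6*I*√5)*(-1/8607) = -2/8607 - 2*I*√5/2869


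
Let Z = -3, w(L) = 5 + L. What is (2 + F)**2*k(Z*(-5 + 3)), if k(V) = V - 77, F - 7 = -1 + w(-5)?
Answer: -4544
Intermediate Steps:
F = 6 (F = 7 + (-1 + (5 - 5)) = 7 + (-1 + 0) = 7 - 1 = 6)
k(V) = -77 + V
(2 + F)**2*k(Z*(-5 + 3)) = (2 + 6)**2*(-77 - 3*(-5 + 3)) = 8**2*(-77 - 3*(-2)) = 64*(-77 + 6) = 64*(-71) = -4544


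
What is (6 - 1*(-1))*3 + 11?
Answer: 32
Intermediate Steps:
(6 - 1*(-1))*3 + 11 = (6 + 1)*3 + 11 = 7*3 + 11 = 21 + 11 = 32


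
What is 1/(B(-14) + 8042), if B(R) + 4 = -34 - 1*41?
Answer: 1/7963 ≈ 0.00012558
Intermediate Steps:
B(R) = -79 (B(R) = -4 + (-34 - 1*41) = -4 + (-34 - 41) = -4 - 75 = -79)
1/(B(-14) + 8042) = 1/(-79 + 8042) = 1/7963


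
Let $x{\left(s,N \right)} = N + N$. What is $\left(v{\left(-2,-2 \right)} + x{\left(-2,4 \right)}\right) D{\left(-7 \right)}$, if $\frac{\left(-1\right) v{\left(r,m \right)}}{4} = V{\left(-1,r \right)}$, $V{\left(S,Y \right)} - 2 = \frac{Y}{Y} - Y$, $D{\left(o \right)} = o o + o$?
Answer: $-504$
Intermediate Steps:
$D{\left(o \right)} = o + o^{2}$ ($D{\left(o \right)} = o^{2} + o = o + o^{2}$)
$x{\left(s,N \right)} = 2 N$
$V{\left(S,Y \right)} = 3 - Y$ ($V{\left(S,Y \right)} = 2 - \left(Y - \frac{Y}{Y}\right) = 2 - \left(-1 + Y\right) = 3 - Y$)
$v{\left(r,m \right)} = -12 + 4 r$ ($v{\left(r,m \right)} = - 4 \left(3 - r\right) = -12 + 4 r$)
$\left(v{\left(-2,-2 \right)} + x{\left(-2,4 \right)}\right) D{\left(-7 \right)} = \left(\left(-12 + 4 \left(-2\right)\right) + 2 \cdot 4\right) \left(- 7 \left(1 - 7\right)\right) = \left(\left(-12 - 8\right) + 8\right) \left(\left(-7\right) \left(-6\right)\right) = \left(-20 + 8\right) 42 = \left(-12\right) 42 = -504$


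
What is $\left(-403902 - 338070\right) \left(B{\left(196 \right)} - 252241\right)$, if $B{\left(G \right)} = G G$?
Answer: $158652162900$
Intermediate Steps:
$B{\left(G \right)} = G^{2}$
$\left(-403902 - 338070\right) \left(B{\left(196 \right)} - 252241\right) = \left(-403902 - 338070\right) \left(196^{2} - 252241\right) = - 741972 \left(38416 - 252241\right) = \left(-741972\right) \left(-213825\right) = 158652162900$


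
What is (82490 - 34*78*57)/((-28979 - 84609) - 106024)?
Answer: 34337/109806 ≈ 0.31271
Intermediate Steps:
(82490 - 34*78*57)/((-28979 - 84609) - 106024) = (82490 - 2652*57)/(-113588 - 106024) = (82490 - 151164)/(-219612) = -68674*(-1/219612) = 34337/109806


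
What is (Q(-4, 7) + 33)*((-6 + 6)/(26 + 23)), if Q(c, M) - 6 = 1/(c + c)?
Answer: 0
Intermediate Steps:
Q(c, M) = 6 + 1/(2*c) (Q(c, M) = 6 + 1/(c + c) = 6 + 1/(2*c))
(Q(-4, 7) + 33)*((-6 + 6)/(26 + 23)) = ((6 + (1/2)/(-4)) + 33)*((-6 + 6)/(26 + 23)) = ((6 + (1/2)*(-1/4)) + 33)*(0/49) = ((6 - 1/8) + 33)*(0*(1/49)) = (47/8 + 33)*0 = (311/8)*0 = 0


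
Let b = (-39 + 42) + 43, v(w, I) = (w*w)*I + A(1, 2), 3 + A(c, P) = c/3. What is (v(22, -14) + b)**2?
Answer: 407959204/9 ≈ 4.5329e+7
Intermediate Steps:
A(c, P) = -3 + c/3
v(w, I) = -8/3 + I*w**2 (v(w, I) = (w*w)*I + (-3 + (1/3)*1) = w**2*I + (-3 + 1/3) = I*w**2 - 8/3 = -8/3 + I*w**2)
b = 46 (b = 3 + 43 = 46)
(v(22, -14) + b)**2 = ((-8/3 - 14*22**2) + 46)**2 = ((-8/3 - 14*484) + 46)**2 = ((-8/3 - 6776) + 46)**2 = (-20336/3 + 46)**2 = (-20198/3)**2 = 407959204/9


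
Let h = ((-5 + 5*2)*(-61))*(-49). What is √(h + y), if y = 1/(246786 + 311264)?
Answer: √186166757956822/111610 ≈ 122.25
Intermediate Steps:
h = 14945 (h = ((-5 + 10)*(-61))*(-49) = (5*(-61))*(-49) = -305*(-49) = 14945)
y = 1/558050 ≈ 1.7920e-6
√(h + y) = √(14945 + 1/558050) = √(8340057251/558050) = √186166757956822/111610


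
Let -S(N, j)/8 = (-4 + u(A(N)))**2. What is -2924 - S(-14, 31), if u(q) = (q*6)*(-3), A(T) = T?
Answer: 489108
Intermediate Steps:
u(q) = -18*q (u(q) = (6*q)*(-3) = -18*q)
S(N, j) = -8*(-4 - 18*N)**2
-2924 - S(-14, 31) = -2924 - (-32)*(2 + 9*(-14))**2 = -2924 - (-32)*(2 - 126)**2 = -2924 - (-32)*(-124)**2 = -2924 - (-32)*15376 = -2924 - 1*(-492032) = -2924 + 492032 = 489108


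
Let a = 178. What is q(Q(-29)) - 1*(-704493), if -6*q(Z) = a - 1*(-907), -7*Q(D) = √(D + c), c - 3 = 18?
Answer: 4225873/6 ≈ 7.0431e+5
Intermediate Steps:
c = 21 (c = 3 + 18 = 21)
Q(D) = -√(21 + D)/7 (Q(D) = -√(D + 21)/7 = -√(21 + D)/7)
q(Z) = -1085/6 (q(Z) = -(178 - 1*(-907))/6 = -(178 + 907)/6 = -⅙*1085 = -1085/6)
q(Q(-29)) - 1*(-704493) = -1085/6 - 1*(-704493) = -1085/6 + 704493 = 4225873/6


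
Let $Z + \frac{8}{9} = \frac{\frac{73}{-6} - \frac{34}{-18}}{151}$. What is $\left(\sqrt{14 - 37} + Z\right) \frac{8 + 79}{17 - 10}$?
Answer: $- \frac{25143}{2114} + \frac{87 i \sqrt{23}}{7} \approx -11.894 + 59.605 i$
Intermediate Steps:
$Z = - \frac{289}{302}$ ($Z = - \frac{8}{9} + \frac{\frac{73}{-6} - \frac{34}{-18}}{151} = - \frac{8}{9} + \left(73 \left(- \frac{1}{6}\right) - - \frac{17}{9}\right) \frac{1}{151} = - \frac{8}{9} + \left(- \frac{73}{6} + \frac{17}{9}\right) \frac{1}{151} = - \frac{8}{9} - \frac{185}{2718} = - \frac{289}{302} \approx -0.95695$)
$\left(\sqrt{14 - 37} + Z\right) \frac{8 + 79}{17 - 10} = \left(\sqrt{14 - 37} - \frac{289}{302}\right) \frac{8 + 79}{17 - 10} = \left(\sqrt{-23} - \frac{289}{302}\right) \frac{87}{7} = \left(i \sqrt{23} - \frac{289}{302}\right) 87 \cdot \frac{1}{7} = \left(- \frac{289}{302} + i \sqrt{23}\right) \frac{87}{7} = - \frac{25143}{2114} + \frac{87 i \sqrt{23}}{7}$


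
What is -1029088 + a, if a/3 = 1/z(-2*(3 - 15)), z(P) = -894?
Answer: -306668225/298 ≈ -1.0291e+6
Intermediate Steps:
a = -1/298 (a = 3/(-894) = 3*(-1/894) = -1/298 ≈ -0.0033557)
-1029088 + a = -1029088 - 1/298 = -306668225/298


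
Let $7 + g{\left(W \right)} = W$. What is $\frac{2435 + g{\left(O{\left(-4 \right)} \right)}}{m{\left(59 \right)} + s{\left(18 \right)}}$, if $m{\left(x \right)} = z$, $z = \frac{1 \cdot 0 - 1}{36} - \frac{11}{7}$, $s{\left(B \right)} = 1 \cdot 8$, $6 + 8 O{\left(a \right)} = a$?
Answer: $\frac{611541}{1613} \approx 379.13$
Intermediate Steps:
$O{\left(a \right)} = - \frac{3}{4} + \frac{a}{8}$
$g{\left(W \right)} = -7 + W$
$s{\left(B \right)} = 8$
$z = - \frac{403}{252}$ ($z = \left(0 - 1\right) \frac{1}{36} - \frac{11}{7} = \left(-1\right) \frac{1}{36} - \frac{11}{7} = - \frac{1}{36} - \frac{11}{7} = - \frac{403}{252} \approx -1.5992$)
$m{\left(x \right)} = - \frac{403}{252}$
$\frac{2435 + g{\left(O{\left(-4 \right)} \right)}}{m{\left(59 \right)} + s{\left(18 \right)}} = \frac{2435 + \left(-7 + \left(- \frac{3}{4} + \frac{1}{8} \left(-4\right)\right)\right)}{- \frac{403}{252} + 8} = \frac{2435 - \frac{33}{4}}{\frac{1613}{252}} = \left(2435 - \frac{33}{4}\right) \frac{252}{1613} = \frac{9707}{4} \cdot \frac{252}{1613} = \frac{611541}{1613}$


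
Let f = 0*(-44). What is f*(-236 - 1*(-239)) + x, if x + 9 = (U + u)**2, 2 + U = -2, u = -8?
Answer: 135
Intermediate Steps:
U = -4 (U = -2 - 2 = -4)
f = 0
x = 135 (x = -9 + (-4 - 8)**2 = -9 + (-12)**2 = -9 + 144 = 135)
f*(-236 - 1*(-239)) + x = 0*(-236 - 1*(-239)) + 135 = 0*(-236 + 239) + 135 = 0*3 + 135 = 0 + 135 = 135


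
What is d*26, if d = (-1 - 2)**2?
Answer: 234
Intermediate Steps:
d = 9 (d = (-3)**2 = 9)
d*26 = 9*26 = 234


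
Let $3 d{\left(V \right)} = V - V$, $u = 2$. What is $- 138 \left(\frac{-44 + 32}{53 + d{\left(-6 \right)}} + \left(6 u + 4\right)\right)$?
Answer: $- \frac{115368}{53} \approx -2176.8$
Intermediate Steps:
$d{\left(V \right)} = 0$ ($d{\left(V \right)} = \frac{V - V}{3} = \frac{1}{3} \cdot 0 = 0$)
$- 138 \left(\frac{-44 + 32}{53 + d{\left(-6 \right)}} + \left(6 u + 4\right)\right) = - 138 \left(\frac{-44 + 32}{53 + 0} + \left(6 \cdot 2 + 4\right)\right) = - 138 \left(- \frac{12}{53} + \left(12 + 4\right)\right) = - 138 \left(\left(-12\right) \frac{1}{53} + 16\right) = - 138 \left(- \frac{12}{53} + 16\right) = \left(-138\right) \frac{836}{53} = - \frac{115368}{53}$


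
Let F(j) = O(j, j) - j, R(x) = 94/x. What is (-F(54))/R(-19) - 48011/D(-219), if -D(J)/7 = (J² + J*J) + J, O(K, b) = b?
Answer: 48011/669921 ≈ 0.071667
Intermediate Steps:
F(j) = 0 (F(j) = j - j = 0)
D(J) = -14*J² - 7*J (D(J) = -7*((J² + J*J) + J) = -7*((J² + J²) + J) = -7*(2*J² + J) = -7*(J + 2*J²) = -14*J² - 7*J)
(-F(54))/R(-19) - 48011/D(-219) = (-1*0)/((94/(-19))) - 48011*1/(1533*(1 + 2*(-219))) = 0/((94*(-1/19))) - 48011*1/(1533*(1 - 438)) = 0/(-94/19) - 48011/((-7*(-219)*(-437))) = 0*(-19/94) - 48011/(-669921) = 0 - 48011*(-1/669921) = 0 + 48011/669921 = 48011/669921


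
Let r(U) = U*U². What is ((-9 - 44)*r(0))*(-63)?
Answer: 0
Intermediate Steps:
r(U) = U³
((-9 - 44)*r(0))*(-63) = ((-9 - 44)*0³)*(-63) = -53*0*(-63) = 0*(-63) = 0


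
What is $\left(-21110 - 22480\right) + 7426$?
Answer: $-36164$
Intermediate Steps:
$\left(-21110 - 22480\right) + 7426 = -43590 + 7426 = -36164$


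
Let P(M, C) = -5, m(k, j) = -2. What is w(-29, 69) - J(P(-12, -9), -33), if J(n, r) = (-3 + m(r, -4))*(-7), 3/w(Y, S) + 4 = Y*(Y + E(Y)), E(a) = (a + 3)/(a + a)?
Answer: -28837/824 ≈ -34.996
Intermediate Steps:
E(a) = (3 + a)/(2*a) (E(a) = (3 + a)/((2*a)) = (3 + a)*(1/(2*a)) = (3 + a)/(2*a))
w(Y, S) = 3/(-4 + Y*(Y + (3 + Y)/(2*Y)))
J(n, r) = 35 (J(n, r) = (-3 - 2)*(-7) = -5*(-7) = 35)
w(-29, 69) - J(P(-12, -9), -33) = 6/(-5 - 29 + 2*(-29)²) - 1*35 = 6/(-5 - 29 + 2*841) - 35 = 6/(-5 - 29 + 1682) - 35 = 6/1648 - 35 = 6*(1/1648) - 35 = 3/824 - 35 = -28837/824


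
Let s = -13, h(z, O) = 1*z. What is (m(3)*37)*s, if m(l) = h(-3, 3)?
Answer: 1443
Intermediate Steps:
h(z, O) = z
m(l) = -3
(m(3)*37)*s = -3*37*(-13) = -111*(-13) = 1443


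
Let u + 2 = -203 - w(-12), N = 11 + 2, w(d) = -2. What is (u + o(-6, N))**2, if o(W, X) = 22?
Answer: 32761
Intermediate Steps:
N = 13
u = -203 (u = -2 + (-203 - 1*(-2)) = -2 + (-203 + 2) = -2 - 201 = -203)
(u + o(-6, N))**2 = (-203 + 22)**2 = (-181)**2 = 32761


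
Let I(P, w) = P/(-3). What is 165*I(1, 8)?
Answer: -55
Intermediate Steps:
I(P, w) = -P/3 (I(P, w) = P*(-⅓) = -P/3)
165*I(1, 8) = 165*(-⅓*1) = 165*(-⅓) = -55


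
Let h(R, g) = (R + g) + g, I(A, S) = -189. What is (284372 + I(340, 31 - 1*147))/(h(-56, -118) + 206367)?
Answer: 284183/206075 ≈ 1.3790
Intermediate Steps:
h(R, g) = R + 2*g
(284372 + I(340, 31 - 1*147))/(h(-56, -118) + 206367) = (284372 - 189)/((-56 + 2*(-118)) + 206367) = 284183/((-56 - 236) + 206367) = 284183/(-292 + 206367) = 284183/206075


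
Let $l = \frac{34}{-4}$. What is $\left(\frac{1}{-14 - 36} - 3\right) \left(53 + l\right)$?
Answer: $- \frac{13439}{100} \approx -134.39$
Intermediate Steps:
$l = - \frac{17}{2}$ ($l = 34 \left(- \frac{1}{4}\right) = - \frac{17}{2} \approx -8.5$)
$\left(\frac{1}{-14 - 36} - 3\right) \left(53 + l\right) = \left(\frac{1}{-14 - 36} - 3\right) \left(53 - \frac{17}{2}\right) = \left(\frac{1}{-50} - 3\right) \frac{89}{2} = \left(- \frac{1}{50} - 3\right) \frac{89}{2} = \left(- \frac{151}{50}\right) \frac{89}{2} = - \frac{13439}{100}$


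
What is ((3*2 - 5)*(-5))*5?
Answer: -25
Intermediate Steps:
((3*2 - 5)*(-5))*5 = ((6 - 5)*(-5))*5 = (1*(-5))*5 = -5*5 = -25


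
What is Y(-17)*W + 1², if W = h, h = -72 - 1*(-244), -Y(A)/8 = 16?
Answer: -22015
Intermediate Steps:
Y(A) = -128 (Y(A) = -8*16 = -128)
h = 172 (h = -72 + 244 = 172)
W = 172
Y(-17)*W + 1² = -128*172 + 1² = -22016 + 1 = -22015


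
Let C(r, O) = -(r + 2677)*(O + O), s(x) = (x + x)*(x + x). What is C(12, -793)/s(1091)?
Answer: 2132377/2380562 ≈ 0.89575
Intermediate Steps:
s(x) = 4*x² (s(x) = (2*x)*(2*x) = 4*x²)
C(r, O) = -2*O*(2677 + r) (C(r, O) = -(2677 + r)*2*O = -2*O*(2677 + r))
C(12, -793)/s(1091) = (-2*(-793)*(2677 + 12))/((4*1091²)) = (-2*(-793)*2689)/((4*1190281)) = 4264754/4761124 = 4264754*(1/4761124) = 2132377/2380562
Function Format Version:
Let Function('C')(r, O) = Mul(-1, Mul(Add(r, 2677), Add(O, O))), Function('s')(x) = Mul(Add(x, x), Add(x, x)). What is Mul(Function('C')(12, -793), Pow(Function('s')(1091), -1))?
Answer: Rational(2132377, 2380562) ≈ 0.89575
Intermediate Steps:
Function('s')(x) = Mul(4, Pow(x, 2)) (Function('s')(x) = Mul(Mul(2, x), Mul(2, x)) = Mul(4, Pow(x, 2)))
Function('C')(r, O) = Mul(-2, O, Add(2677, r)) (Function('C')(r, O) = Mul(-1, Mul(Add(2677, r), Mul(2, O))) = Mul(-1, Mul(2, O, Add(2677, r))) = Mul(-2, O, Add(2677, r)))
Mul(Function('C')(12, -793), Pow(Function('s')(1091), -1)) = Mul(Mul(-2, -793, Add(2677, 12)), Pow(Mul(4, Pow(1091, 2)), -1)) = Mul(Mul(-2, -793, 2689), Pow(Mul(4, 1190281), -1)) = Mul(4264754, Pow(4761124, -1)) = Mul(4264754, Rational(1, 4761124)) = Rational(2132377, 2380562)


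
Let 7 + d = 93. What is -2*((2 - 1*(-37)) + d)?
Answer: -250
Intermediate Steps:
d = 86 (d = -7 + 93 = 86)
-2*((2 - 1*(-37)) + d) = -2*((2 - 1*(-37)) + 86) = -2*((2 + 37) + 86) = -2*(39 + 86) = -2*125 = -250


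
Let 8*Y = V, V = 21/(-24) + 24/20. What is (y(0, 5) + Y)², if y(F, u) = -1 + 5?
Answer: 1671849/102400 ≈ 16.327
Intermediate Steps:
V = 13/40 (V = 21*(-1/24) + 24*(1/20) = -7/8 + 6/5 = 13/40 ≈ 0.32500)
Y = 13/320 (Y = (⅛)*(13/40) = 13/320 ≈ 0.040625)
y(F, u) = 4
(y(0, 5) + Y)² = (4 + 13/320)² = (1293/320)² = 1671849/102400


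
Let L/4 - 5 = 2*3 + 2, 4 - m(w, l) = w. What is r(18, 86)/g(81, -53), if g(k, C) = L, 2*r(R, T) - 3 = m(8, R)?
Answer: -1/104 ≈ -0.0096154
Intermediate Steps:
m(w, l) = 4 - w
r(R, T) = -½ (r(R, T) = 3/2 + (4 - 1*8)/2 = 3/2 + (4 - 8)/2 = 3/2 + (½)*(-4) = 3/2 - 2 = -½)
L = 52 (L = 20 + 4*(2*3 + 2) = 20 + 4*(6 + 2) = 20 + 4*8 = 20 + 32 = 52)
g(k, C) = 52
r(18, 86)/g(81, -53) = -½/52 = -½*1/52 = -1/104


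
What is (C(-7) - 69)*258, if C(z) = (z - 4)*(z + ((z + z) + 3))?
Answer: 33282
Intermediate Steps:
C(z) = (-4 + z)*(3 + 3*z) (C(z) = (-4 + z)*(z + (2*z + 3)) = (-4 + z)*(z + (3 + 2*z)) = (-4 + z)*(3 + 3*z))
(C(-7) - 69)*258 = ((-12 - 9*(-7) + 3*(-7)**2) - 69)*258 = ((-12 + 63 + 3*49) - 69)*258 = ((-12 + 63 + 147) - 69)*258 = (198 - 69)*258 = 129*258 = 33282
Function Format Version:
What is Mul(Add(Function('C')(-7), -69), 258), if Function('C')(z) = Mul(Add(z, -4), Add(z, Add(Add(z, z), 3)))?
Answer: 33282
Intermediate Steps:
Function('C')(z) = Mul(Add(-4, z), Add(3, Mul(3, z))) (Function('C')(z) = Mul(Add(-4, z), Add(z, Add(Mul(2, z), 3))) = Mul(Add(-4, z), Add(z, Add(3, Mul(2, z)))) = Mul(Add(-4, z), Add(3, Mul(3, z))))
Mul(Add(Function('C')(-7), -69), 258) = Mul(Add(Add(-12, Mul(-9, -7), Mul(3, Pow(-7, 2))), -69), 258) = Mul(Add(Add(-12, 63, Mul(3, 49)), -69), 258) = Mul(Add(Add(-12, 63, 147), -69), 258) = Mul(Add(198, -69), 258) = Mul(129, 258) = 33282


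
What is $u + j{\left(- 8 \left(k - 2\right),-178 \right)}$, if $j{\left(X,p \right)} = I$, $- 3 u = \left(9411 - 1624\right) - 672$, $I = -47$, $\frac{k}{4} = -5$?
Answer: $- \frac{7256}{3} \approx -2418.7$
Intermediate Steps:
$k = -20$ ($k = 4 \left(-5\right) = -20$)
$u = - \frac{7115}{3}$ ($u = - \frac{\left(9411 - 1624\right) - 672}{3} = - \frac{7787 - 672}{3} = \left(- \frac{1}{3}\right) 7115 = - \frac{7115}{3} \approx -2371.7$)
$j{\left(X,p \right)} = -47$
$u + j{\left(- 8 \left(k - 2\right),-178 \right)} = - \frac{7115}{3} - 47 = - \frac{7256}{3}$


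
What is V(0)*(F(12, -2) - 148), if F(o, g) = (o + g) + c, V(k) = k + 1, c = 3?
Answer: -135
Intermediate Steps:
V(k) = 1 + k
F(o, g) = 3 + g + o (F(o, g) = (o + g) + 3 = (g + o) + 3 = 3 + g + o)
V(0)*(F(12, -2) - 148) = (1 + 0)*((3 - 2 + 12) - 148) = 1*(13 - 148) = 1*(-135) = -135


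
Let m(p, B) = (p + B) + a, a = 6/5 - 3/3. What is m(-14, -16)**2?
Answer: 22201/25 ≈ 888.04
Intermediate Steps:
a = 1/5 (a = 6*(1/5) - 3*1/3 = 6/5 - 1 = 1/5 ≈ 0.20000)
m(p, B) = 1/5 + B + p (m(p, B) = (p + B) + 1/5 = (B + p) + 1/5 = 1/5 + B + p)
m(-14, -16)**2 = (1/5 - 16 - 14)**2 = (-149/5)**2 = 22201/25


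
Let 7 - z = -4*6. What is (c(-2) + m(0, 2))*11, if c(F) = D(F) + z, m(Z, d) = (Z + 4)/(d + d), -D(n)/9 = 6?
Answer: -242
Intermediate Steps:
D(n) = -54 (D(n) = -9*6 = -54)
z = 31 (z = 7 - (-4)*6 = 7 - 1*(-24) = 7 + 24 = 31)
m(Z, d) = (4 + Z)/(2*d) (m(Z, d) = (4 + Z)/((2*d)) = (4 + Z)*(1/(2*d)) = (4 + Z)/(2*d))
c(F) = -23 (c(F) = -54 + 31 = -23)
(c(-2) + m(0, 2))*11 = (-23 + (½)*(4 + 0)/2)*11 = (-23 + (½)*(½)*4)*11 = (-23 + 1)*11 = -22*11 = -242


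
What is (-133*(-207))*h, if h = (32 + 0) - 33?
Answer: -27531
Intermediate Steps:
h = -1 (h = 32 - 33 = -1)
(-133*(-207))*h = -133*(-207)*(-1) = 27531*(-1) = -27531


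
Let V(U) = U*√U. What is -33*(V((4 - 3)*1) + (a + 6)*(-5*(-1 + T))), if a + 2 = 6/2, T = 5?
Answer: 4587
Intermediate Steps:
a = 1 (a = -2 + 6/2 = -2 + 6*(½) = -2 + 3 = 1)
V(U) = U^(3/2)
-33*(V((4 - 3)*1) + (a + 6)*(-5*(-1 + T))) = -33*(((4 - 3)*1)^(3/2) + (1 + 6)*(-5*(-1 + 5))) = -33*((1*1)^(3/2) + 7*(-5*4)) = -33*(1^(3/2) + 7*(-20)) = -33*(1 - 140) = -33*(-139) = 4587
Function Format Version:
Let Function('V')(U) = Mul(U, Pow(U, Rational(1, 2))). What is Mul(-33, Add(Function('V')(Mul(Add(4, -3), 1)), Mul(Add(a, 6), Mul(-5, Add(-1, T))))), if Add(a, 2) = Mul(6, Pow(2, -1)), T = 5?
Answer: 4587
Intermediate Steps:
a = 1 (a = Add(-2, Mul(6, Pow(2, -1))) = Add(-2, Mul(6, Rational(1, 2))) = Add(-2, 3) = 1)
Function('V')(U) = Pow(U, Rational(3, 2))
Mul(-33, Add(Function('V')(Mul(Add(4, -3), 1)), Mul(Add(a, 6), Mul(-5, Add(-1, T))))) = Mul(-33, Add(Pow(Mul(Add(4, -3), 1), Rational(3, 2)), Mul(Add(1, 6), Mul(-5, Add(-1, 5))))) = Mul(-33, Add(Pow(Mul(1, 1), Rational(3, 2)), Mul(7, Mul(-5, 4)))) = Mul(-33, Add(Pow(1, Rational(3, 2)), Mul(7, -20))) = Mul(-33, Add(1, -140)) = Mul(-33, -139) = 4587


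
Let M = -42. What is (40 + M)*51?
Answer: -102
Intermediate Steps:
(40 + M)*51 = (40 - 42)*51 = -2*51 = -102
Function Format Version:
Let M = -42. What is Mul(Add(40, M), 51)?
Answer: -102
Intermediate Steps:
Mul(Add(40, M), 51) = Mul(Add(40, -42), 51) = Mul(-2, 51) = -102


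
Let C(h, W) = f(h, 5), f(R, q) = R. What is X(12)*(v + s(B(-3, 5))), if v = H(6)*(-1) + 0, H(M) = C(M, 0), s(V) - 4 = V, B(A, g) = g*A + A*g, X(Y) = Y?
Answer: -384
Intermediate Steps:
C(h, W) = h
B(A, g) = 2*A*g (B(A, g) = A*g + A*g = 2*A*g)
s(V) = 4 + V
H(M) = M
v = -6 (v = 6*(-1) + 0 = -6 + 0 = -6)
X(12)*(v + s(B(-3, 5))) = 12*(-6 + (4 + 2*(-3)*5)) = 12*(-6 + (4 - 30)) = 12*(-6 - 26) = 12*(-32) = -384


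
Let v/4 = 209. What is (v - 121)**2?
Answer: 511225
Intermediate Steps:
v = 836 (v = 4*209 = 836)
(v - 121)**2 = (836 - 121)**2 = 715**2 = 511225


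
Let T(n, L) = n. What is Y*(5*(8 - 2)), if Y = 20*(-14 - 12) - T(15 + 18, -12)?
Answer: -16590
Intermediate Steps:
Y = -553 (Y = 20*(-14 - 12) - (15 + 18) = 20*(-26) - 1*33 = -520 - 33 = -553)
Y*(5*(8 - 2)) = -2765*(8 - 2) = -2765*6 = -553*30 = -16590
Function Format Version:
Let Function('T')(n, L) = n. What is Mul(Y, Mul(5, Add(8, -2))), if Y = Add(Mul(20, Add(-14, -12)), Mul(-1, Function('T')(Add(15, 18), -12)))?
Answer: -16590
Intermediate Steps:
Y = -553 (Y = Add(Mul(20, Add(-14, -12)), Mul(-1, Add(15, 18))) = Add(Mul(20, -26), Mul(-1, 33)) = Add(-520, -33) = -553)
Mul(Y, Mul(5, Add(8, -2))) = Mul(-553, Mul(5, Add(8, -2))) = Mul(-553, Mul(5, 6)) = Mul(-553, 30) = -16590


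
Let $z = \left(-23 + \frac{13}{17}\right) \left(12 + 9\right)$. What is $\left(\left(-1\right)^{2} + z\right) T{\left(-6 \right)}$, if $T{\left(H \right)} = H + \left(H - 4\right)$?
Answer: $\frac{126736}{17} \approx 7455.1$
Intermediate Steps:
$z = - \frac{7938}{17}$ ($z = \left(-23 + 13 \cdot \frac{1}{17}\right) 21 = \left(-23 + \frac{13}{17}\right) 21 = \left(- \frac{378}{17}\right) 21 = - \frac{7938}{17} \approx -466.94$)
$T{\left(H \right)} = -4 + 2 H$ ($T{\left(H \right)} = H + \left(-4 + H\right) = -4 + 2 H$)
$\left(\left(-1\right)^{2} + z\right) T{\left(-6 \right)} = \left(\left(-1\right)^{2} - \frac{7938}{17}\right) \left(-4 + 2 \left(-6\right)\right) = \left(1 - \frac{7938}{17}\right) \left(-4 - 12\right) = \left(- \frac{7921}{17}\right) \left(-16\right) = \frac{126736}{17}$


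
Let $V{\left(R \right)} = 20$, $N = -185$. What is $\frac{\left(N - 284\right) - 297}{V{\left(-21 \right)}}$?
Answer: $- \frac{383}{10} \approx -38.3$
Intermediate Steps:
$\frac{\left(N - 284\right) - 297}{V{\left(-21 \right)}} = \frac{\left(-185 - 284\right) - 297}{20} = \left(-469 - 297\right) \frac{1}{20} = \left(-766\right) \frac{1}{20} = - \frac{383}{10}$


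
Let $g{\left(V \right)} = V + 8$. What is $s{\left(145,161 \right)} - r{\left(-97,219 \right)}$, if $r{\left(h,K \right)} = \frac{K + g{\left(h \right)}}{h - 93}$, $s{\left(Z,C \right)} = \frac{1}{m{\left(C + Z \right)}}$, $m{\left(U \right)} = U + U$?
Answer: $\frac{7975}{11628} \approx 0.68584$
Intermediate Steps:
$m{\left(U \right)} = 2 U$
$g{\left(V \right)} = 8 + V$
$s{\left(Z,C \right)} = \frac{1}{2 C + 2 Z}$ ($s{\left(Z,C \right)} = \frac{1}{2 \left(C + Z\right)} = \frac{1}{2 C + 2 Z}$)
$r{\left(h,K \right)} = \frac{8 + K + h}{-93 + h}$ ($r{\left(h,K \right)} = \frac{K + \left(8 + h\right)}{h - 93} = \frac{8 + K + h}{-93 + h}$)
$s{\left(145,161 \right)} - r{\left(-97,219 \right)} = \frac{1}{2 \left(161 + 145\right)} - \frac{8 + 219 - 97}{-93 - 97} = \frac{1}{2 \cdot 306} - \frac{1}{-190} \cdot 130 = \frac{1}{2} \cdot \frac{1}{306} - \left(- \frac{1}{190}\right) 130 = \frac{1}{612} - - \frac{13}{19} = \frac{1}{612} + \frac{13}{19} = \frac{7975}{11628}$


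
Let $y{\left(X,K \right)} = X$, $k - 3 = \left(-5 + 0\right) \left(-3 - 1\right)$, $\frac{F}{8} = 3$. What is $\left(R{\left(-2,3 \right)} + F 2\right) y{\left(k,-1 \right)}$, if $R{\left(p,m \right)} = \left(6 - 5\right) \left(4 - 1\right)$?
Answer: $1173$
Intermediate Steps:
$F = 24$ ($F = 8 \cdot 3 = 24$)
$R{\left(p,m \right)} = 3$ ($R{\left(p,m \right)} = 1 \cdot 3 = 3$)
$k = 23$ ($k = 3 + \left(-5 + 0\right) \left(-3 - 1\right) = 3 - -20 = 3 + 20 = 23$)
$\left(R{\left(-2,3 \right)} + F 2\right) y{\left(k,-1 \right)} = \left(3 + 24 \cdot 2\right) 23 = \left(3 + 48\right) 23 = 51 \cdot 23 = 1173$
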